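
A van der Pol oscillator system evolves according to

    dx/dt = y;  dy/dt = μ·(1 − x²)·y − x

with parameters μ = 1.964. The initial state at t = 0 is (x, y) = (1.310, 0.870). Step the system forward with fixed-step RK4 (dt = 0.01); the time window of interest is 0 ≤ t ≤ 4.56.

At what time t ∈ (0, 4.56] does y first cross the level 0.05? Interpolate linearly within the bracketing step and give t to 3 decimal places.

t=0.000: state=(1.310, 0.870)
step 1 (dt=0.01): k1=(0.870, -2.534), k2=(0.857, -2.539), k3=(0.857, -2.539), k4=(0.845, -2.544); state += dt/6·(k1+2k2+2k3+k4)
t=0.010: state=(1.319, 0.845)
t=0.020: state=(1.327, 0.819)
t=0.030: state=(1.335, 0.794)
continuing one RK4 step at a time; state shown every 20 steps (Δt=0.2):
t=0.200: state=(1.434, 0.379)
t=0.370: state=(1.469, 0.055)
next step: t=0.380: state=(1.470, 0.039) — y has crossed 0.05
linear interpolation between t=0.370 (0.05476) and t=0.380 (0.03900) → t≈0.373

t = 0.373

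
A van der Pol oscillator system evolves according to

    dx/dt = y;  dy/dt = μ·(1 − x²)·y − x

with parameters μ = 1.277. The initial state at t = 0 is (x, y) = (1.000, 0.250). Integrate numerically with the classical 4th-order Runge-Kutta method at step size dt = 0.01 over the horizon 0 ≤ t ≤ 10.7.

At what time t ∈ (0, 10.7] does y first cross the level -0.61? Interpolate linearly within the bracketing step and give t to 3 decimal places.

t = 0.845

t=0.000: state=(1.000, 0.250)
step 1 (dt=0.01): k1=(0.250, -1.000), k2=(0.245, -1.002), k3=(0.245, -1.002), k4=(0.240, -1.004); state += dt/6·(k1+2k2+2k3+k4)
t=0.010: state=(1.002, 0.240)
t=0.020: state=(1.005, 0.230)
t=0.030: state=(1.007, 0.220)
continuing one RK4 step at a time; state shown every 50 steps (Δt=0.5):
t=0.500: state=(0.997, -0.260)
t=0.840: state=(0.851, -0.604)
next step: t=0.850: state=(0.845, -0.615) — y has crossed -0.61
linear interpolation between t=0.840 (-0.60442) and t=0.850 (-0.61509) → t≈0.845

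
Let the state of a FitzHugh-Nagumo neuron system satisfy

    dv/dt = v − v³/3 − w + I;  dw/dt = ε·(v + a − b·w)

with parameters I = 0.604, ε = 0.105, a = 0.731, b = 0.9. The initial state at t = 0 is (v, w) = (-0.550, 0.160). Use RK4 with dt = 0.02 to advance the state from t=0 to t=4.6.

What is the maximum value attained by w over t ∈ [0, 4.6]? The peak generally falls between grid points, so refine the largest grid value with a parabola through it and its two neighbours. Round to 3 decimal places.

t=0.000: state=(-0.550, 0.160)
step 1 (dt=0.02): k1=(-0.051, 0.004), k2=(-0.051, 0.004), k3=(-0.051, 0.004), k4=(-0.051, 0.004); state += dt/6·(k1+2k2+2k3+k4)
t=0.020: state=(-0.551, 0.160)
t=0.040: state=(-0.552, 0.160)
t=0.060: state=(-0.553, 0.160)
continuing one RK4 step at a time; state shown every 10 steps (Δt=0.2):
t=0.200: state=(-0.561, 0.161)
t=0.400: state=(-0.574, 0.161)
t=0.600: state=(-0.588, 0.161)
t=0.800: state=(-0.605, 0.161)
t=1.000: state=(-0.623, 0.160)
t=1.200: state=(-0.644, 0.159)
t=1.400: state=(-0.667, 0.158)
t=1.600: state=(-0.693, 0.156)
t=1.800: state=(-0.721, 0.154)
t=2.000: state=(-0.751, 0.151)
t=2.200: state=(-0.784, 0.147)
t=2.400: state=(-0.818, 0.143)
t=2.600: state=(-0.853, 0.138)
t=2.800: state=(-0.890, 0.133)
t=3.000: state=(-0.927, 0.126)
t=3.200: state=(-0.963, 0.120)
t=3.400: state=(-0.999, 0.112)
t=3.600: state=(-1.033, 0.104)
t=3.800: state=(-1.065, 0.096)
t=4.000: state=(-1.094, 0.086)
t=4.200: state=(-1.121, 0.077)
t=4.400: state=(-1.144, 0.067)
t=4.600: state=(-1.164, 0.057)
largest grid value and its neighbours: w(0.560)=0.16117, w(0.580)=0.16118, w(0.600)=0.16117
parabola through these three points peaks at t≈0.572 with w≈0.16118

max w = 0.161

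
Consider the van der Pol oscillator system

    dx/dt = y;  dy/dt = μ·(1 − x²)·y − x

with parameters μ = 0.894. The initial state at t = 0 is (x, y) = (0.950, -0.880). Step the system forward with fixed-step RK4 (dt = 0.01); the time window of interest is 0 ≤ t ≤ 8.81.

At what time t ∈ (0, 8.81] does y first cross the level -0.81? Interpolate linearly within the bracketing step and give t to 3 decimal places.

t=0.000: state=(0.950, -0.880)
step 1 (dt=0.01): k1=(-0.880, -1.027), k2=(-0.885, -1.029), k3=(-0.885, -1.029), k4=(-0.890, -1.032); state += dt/6·(k1+2k2+2k3+k4)
t=0.010: state=(0.941, -0.890)
t=0.020: state=(0.932, -0.901)
t=0.030: state=(0.923, -0.911)
continuing one RK4 step at a time; state shown every 50 steps (Δt=0.5):
t=0.500: state=(0.365, -1.504)
t=1.000: state=(-0.585, -2.240)
t=1.500: state=(-1.599, -1.424)
t=1.670: state=(-1.789, -0.816)
next step: t=1.680: state=(-1.797, -0.782) — y has crossed -0.81
linear interpolation between t=1.670 (-0.81599) and t=1.680 (-0.78223) → t≈1.672

t = 1.672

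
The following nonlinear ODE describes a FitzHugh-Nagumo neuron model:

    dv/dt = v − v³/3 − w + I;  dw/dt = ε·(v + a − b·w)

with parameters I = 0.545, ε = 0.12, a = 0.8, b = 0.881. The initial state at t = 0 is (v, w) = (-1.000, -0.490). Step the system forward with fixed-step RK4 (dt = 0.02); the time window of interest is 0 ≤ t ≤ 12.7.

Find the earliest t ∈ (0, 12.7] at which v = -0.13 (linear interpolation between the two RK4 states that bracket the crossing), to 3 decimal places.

t = 1.814

t=0.000: state=(-1.000, -0.490)
step 1 (dt=0.02): k1=(0.368, 0.028), k2=(0.368, 0.028), k3=(0.368, 0.028), k4=(0.368, 0.029); state += dt/6·(k1+2k2+2k3+k4)
t=0.020: state=(-0.993, -0.489)
t=0.040: state=(-0.985, -0.489)
t=0.060: state=(-0.978, -0.488)
continuing one RK4 step at a time; state shown every 25 steps (Δt=0.5):
t=0.500: state=(-0.815, -0.471)
t=1.000: state=(-0.609, -0.442)
t=1.500: state=(-0.347, -0.401)
t=1.800: state=(-0.141, -0.368)
next step: t=1.820: state=(-0.125, -0.366) — v has crossed -0.13
linear interpolation between t=1.800 (-0.14088) and t=1.820 (-0.12528) → t≈1.814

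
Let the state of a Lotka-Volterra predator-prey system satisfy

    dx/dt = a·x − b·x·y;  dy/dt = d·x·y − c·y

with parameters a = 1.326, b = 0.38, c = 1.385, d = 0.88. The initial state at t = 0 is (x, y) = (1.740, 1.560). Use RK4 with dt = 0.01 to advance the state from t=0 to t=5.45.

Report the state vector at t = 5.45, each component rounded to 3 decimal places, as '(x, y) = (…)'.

t=0.000: state=(1.740, 1.560)
step 1 (dt=0.01): k1=(1.276, 0.228), k2=(1.280, 0.237), k3=(1.280, 0.237), k4=(1.284, 0.246); state += dt/6·(k1+2k2+2k3+k4)
t=0.010: state=(1.753, 1.562)
t=0.020: state=(1.766, 1.565)
t=0.030: state=(1.779, 1.568)
continuing one RK4 step at a time; state shown every 20 steps (Δt=0.2):
t=0.200: state=(2.009, 1.644)
t=0.400: state=(2.298, 1.821)
t=0.600: state=(2.582, 2.121)
t=0.800: state=(2.817, 2.589)
t=1.000: state=(2.945, 3.265)
t=1.200: state=(2.900, 4.151)
t=1.400: state=(2.655, 5.145)
t=1.600: state=(2.261, 6.020)
t=1.800: state=(1.824, 6.537)
t=2.000: state=(1.440, 6.596)
t=2.200: state=(1.149, 6.270)
t=2.400: state=(0.949, 5.710)
t=2.600: state=(0.822, 5.054)
t=2.800: state=(0.748, 4.395)
t=3.000: state=(0.715, 3.788)
t=3.200: state=(0.714, 3.255)
t=3.400: state=(0.739, 2.803)
t=3.600: state=(0.791, 2.430)
t=3.800: state=(0.867, 2.131)
t=4.000: state=(0.970, 1.898)
t=4.200: state=(1.103, 1.726)
t=4.400: state=(1.267, 1.611)
t=4.600: state=(1.465, 1.552)
t=4.800: state=(1.698, 1.553)
t=5.000: state=(1.963, 1.624)
t=5.200: state=(2.250, 1.784)
t=5.400: state=(2.536, 2.061)
t=5.450: state=(2.604, 2.153)

(x, y) = (2.604, 2.153)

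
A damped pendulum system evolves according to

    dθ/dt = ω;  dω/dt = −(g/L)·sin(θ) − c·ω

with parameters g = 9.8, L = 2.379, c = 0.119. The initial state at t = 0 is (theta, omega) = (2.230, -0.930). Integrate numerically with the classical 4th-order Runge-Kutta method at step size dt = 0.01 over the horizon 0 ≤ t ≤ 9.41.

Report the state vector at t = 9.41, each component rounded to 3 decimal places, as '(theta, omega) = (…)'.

(theta, omega) = (-1.110, 0.771)

t=0.000: state=(2.230, -0.930)
step 1 (dt=0.01): k1=(-0.930, -3.146), k2=(-0.946, -3.155), k3=(-0.946, -3.156), k4=(-0.962, -3.166); state += dt/6·(k1+2k2+2k3+k4)
t=0.010: state=(2.221, -0.962)
t=0.020: state=(2.211, -0.993)
t=0.030: state=(2.201, -1.025)
continuing one RK4 step at a time; state shown every 50 steps (Δt=0.5):
t=0.500: state=(1.329, -2.732)
t=1.000: state=(-0.337, -3.455)
t=1.500: state=(-1.655, -1.615)
t=2.000: state=(-1.954, 0.370)
t=2.500: state=(-1.289, 2.294)
t=3.000: state=(0.180, 3.169)
t=3.500: state=(1.423, 1.544)
t=4.000: state=(1.670, -0.534)
t=4.500: state=(0.913, -2.414)
t=5.000: state=(-0.474, -2.684)
t=5.500: state=(-1.405, -0.885)
t=6.000: state=(-1.333, 1.150)
t=6.500: state=(-0.343, 2.579)
t=7.000: state=(0.867, 1.877)
t=7.500: state=(1.331, -0.065)
t=8.000: state=(0.825, -1.867)
t=8.500: state=(-0.302, -2.270)
t=9.000: state=(-1.111, -0.779)
t=9.410: state=(-1.110, 0.771)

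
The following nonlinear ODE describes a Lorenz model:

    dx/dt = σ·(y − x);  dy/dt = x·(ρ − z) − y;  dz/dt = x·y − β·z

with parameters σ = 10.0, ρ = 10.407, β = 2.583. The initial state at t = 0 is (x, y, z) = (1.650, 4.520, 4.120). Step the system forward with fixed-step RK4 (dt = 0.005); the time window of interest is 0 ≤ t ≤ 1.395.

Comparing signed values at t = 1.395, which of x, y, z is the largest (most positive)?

largest component: z

t=0.000: state=(1.650, 4.520, 4.120)
step 1 (dt=0.005): k1=(28.700, 5.854, -3.184), k2=(28.129, 6.304, -2.814), k3=(28.154, 6.292, -2.821), k4=(27.607, 6.732, -2.455); state += dt/6·(k1+2k2+2k3+k4)
t=0.005: state=(1.791, 4.551, 4.106)
t=0.010: state=(1.926, 4.587, 4.095)
t=0.015: state=(2.057, 4.627, 4.088)
continuing one RK4 step at a time; state shown every 10 steps (Δt=0.05):
t=0.050: state=(2.871, 5.006, 4.135)
t=0.100: state=(3.867, 5.770, 4.492)
t=0.150: state=(4.805, 6.667, 5.221)
t=0.200: state=(5.727, 7.533, 6.354)
t=0.250: state=(6.583, 8.159, 7.869)
t=0.300: state=(7.255, 8.320, 9.617)
t=0.350: state=(7.601, 7.883, 11.304)
t=0.400: state=(7.519, 6.911, 12.579)
t=0.450: state=(7.018, 5.669, 13.208)
t=0.500: state=(6.227, 4.474, 13.180)
t=0.550: state=(5.327, 3.538, 12.660)
t=0.600: state=(4.481, 2.918, 11.861)
t=0.650: state=(3.785, 2.572, 10.949)
t=0.700: state=(3.272, 2.432, 10.032)
t=0.750: state=(2.938, 2.435, 9.168)
t=0.800: state=(2.760, 2.543, 8.387)
t=0.850: state=(2.713, 2.734, 7.708)
t=0.900: state=(2.775, 3.000, 7.141)
t=0.950: state=(2.934, 3.340, 6.700)
t=1.000: state=(3.180, 3.754, 6.396)
t=1.050: state=(3.507, 4.238, 6.248)
t=1.100: state=(3.909, 4.783, 6.276)
t=1.150: state=(4.376, 5.364, 6.503)
t=1.200: state=(4.888, 5.937, 6.947)
t=1.250: state=(5.411, 6.436, 7.606)
t=1.300: state=(5.894, 6.780, 8.446)
t=1.350: state=(6.275, 6.891, 9.385)
t=1.395: state=(6.479, 6.756, 10.213)
compare at T: x=6.479, y=6.756, z=10.213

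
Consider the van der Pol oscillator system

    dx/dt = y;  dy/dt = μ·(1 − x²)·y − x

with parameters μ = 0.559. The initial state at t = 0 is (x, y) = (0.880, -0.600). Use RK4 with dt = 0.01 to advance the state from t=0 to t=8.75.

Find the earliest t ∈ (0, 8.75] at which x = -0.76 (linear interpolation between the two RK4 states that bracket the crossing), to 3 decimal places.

t=0.000: state=(0.880, -0.600)
step 1 (dt=0.01): k1=(-0.600, -0.956), k2=(-0.605, -0.955), k3=(-0.605, -0.955), k4=(-0.610, -0.954); state += dt/6·(k1+2k2+2k3+k4)
t=0.010: state=(0.874, -0.610)
t=0.020: state=(0.868, -0.619)
t=0.030: state=(0.862, -0.629)
continuing one RK4 step at a time; state shown every 50 steps (Δt=0.5):
t=0.500: state=(0.462, -1.070)
t=1.000: state=(-0.184, -1.490)
t=1.370: state=(-0.760, -1.558)
next step: t=1.380: state=(-0.775, -1.554) — x has crossed -0.76
linear interpolation between t=1.370 (-0.75969) and t=1.380 (-0.77525) → t≈1.370

t = 1.370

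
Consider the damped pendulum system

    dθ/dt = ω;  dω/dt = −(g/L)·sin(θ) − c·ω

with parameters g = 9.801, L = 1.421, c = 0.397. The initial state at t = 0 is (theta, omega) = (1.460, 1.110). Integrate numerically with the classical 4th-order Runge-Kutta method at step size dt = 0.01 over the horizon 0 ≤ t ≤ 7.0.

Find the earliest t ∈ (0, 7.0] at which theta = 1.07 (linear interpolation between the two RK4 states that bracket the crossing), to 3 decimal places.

t=0.000: state=(1.460, 1.110)
step 1 (dt=0.01): k1=(1.110, -7.296), k2=(1.074, -7.285), k3=(1.074, -7.285), k4=(1.037, -7.275); state += dt/6·(k1+2k2+2k3+k4)
t=0.010: state=(1.471, 1.037)
t=0.020: state=(1.481, 0.965)
t=0.030: state=(1.490, 0.892)
continuing one RK4 step at a time; state shown every 25 steps (Δt=0.25):
t=0.250: state=(1.516, -0.634)
t=0.500: state=(1.159, -2.173)
t=0.530: state=(1.092, -2.333)
next step: t=0.540: state=(1.068, -2.384) — theta has crossed 1.07
linear interpolation between t=0.530 (1.09156) and t=0.540 (1.06797) → t≈0.539

t = 0.539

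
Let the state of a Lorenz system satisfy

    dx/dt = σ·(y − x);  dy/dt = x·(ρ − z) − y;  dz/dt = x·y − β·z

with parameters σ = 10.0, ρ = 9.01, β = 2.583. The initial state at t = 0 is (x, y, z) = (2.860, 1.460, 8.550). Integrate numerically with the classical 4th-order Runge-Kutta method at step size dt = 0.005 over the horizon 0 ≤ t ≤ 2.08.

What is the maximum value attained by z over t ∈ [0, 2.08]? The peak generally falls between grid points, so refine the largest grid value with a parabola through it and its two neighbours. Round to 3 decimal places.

max z = 10.515

t=0.000: state=(2.860, 1.460, 8.550)
step 1 (dt=0.005): k1=(-14.000, -0.144, -17.909), k2=(-13.654, -0.034, -17.846), k3=(-13.660, -0.034, -17.844), k4=(-13.319, 0.073, -17.779); state += dt/6·(k1+2k2+2k3+k4)
t=0.005: state=(2.792, 1.460, 8.461)
t=0.010: state=(2.727, 1.461, 8.372)
t=0.015: state=(2.665, 1.463, 8.284)
continuing one RK4 step at a time; state shown every 20 steps (Δt=0.1):
t=0.100: state=(2.015, 1.605, 6.915)
t=0.200: state=(1.875, 1.954, 5.637)
t=0.300: state=(2.112, 2.494, 4.741)
t=0.400: state=(2.627, 3.277, 4.263)
t=0.500: state=(3.412, 4.329, 4.309)
t=0.600: state=(4.438, 5.546, 5.056)
t=0.700: state=(5.532, 6.540, 6.614)
t=0.800: state=(6.281, 6.684, 8.641)
t=0.900: state=(6.237, 5.750, 10.173)
t=1.000: state=(5.431, 4.410, 10.471)
t=1.100: state=(4.401, 3.445, 9.757)
t=1.200: state=(3.620, 3.036, 8.652)
t=1.300: state=(3.235, 3.039, 7.581)
t=1.400: state=(3.203, 3.321, 6.746)
t=1.500: state=(3.447, 3.807, 6.250)
t=1.600: state=(3.901, 4.435, 6.164)
t=1.700: state=(4.482, 5.087, 6.532)
t=1.800: state=(5.054, 5.560, 7.308)
t=1.900: state=(5.427, 5.637, 8.266)
t=2.000: state=(5.444, 5.271, 9.023)
t=2.080: state=(5.203, 4.795, 9.279)
largest grid value and its neighbours: z(0.970)=10.51448, z(0.975)=10.51450, z(0.980)=10.51153
parabola through these three points peaks at t≈0.973 with z≈10.51486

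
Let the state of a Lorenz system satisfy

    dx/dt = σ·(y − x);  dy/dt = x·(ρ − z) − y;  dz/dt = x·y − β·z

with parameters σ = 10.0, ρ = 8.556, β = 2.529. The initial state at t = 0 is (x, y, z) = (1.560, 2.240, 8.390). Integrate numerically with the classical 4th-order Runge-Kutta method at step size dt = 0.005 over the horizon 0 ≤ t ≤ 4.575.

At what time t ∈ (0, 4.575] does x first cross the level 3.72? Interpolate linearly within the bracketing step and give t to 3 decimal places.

t = 0.500

t=0.000: state=(1.560, 2.240, 8.390)
step 1 (dt=0.005): k1=(6.800, -1.981, -17.724), k2=(6.580, -1.903, -17.582), k3=(6.588, -1.904, -17.583), k4=(6.375, -1.826, -17.443); state += dt/6·(k1+2k2+2k3+k4)
t=0.005: state=(1.593, 2.230, 8.302)
t=0.010: state=(1.624, 2.222, 8.216)
t=0.015: state=(1.653, 2.214, 8.130)
continuing one RK4 step at a time; state shown every 40 steps (Δt=0.2):
t=0.200: state=(2.187, 2.443, 5.754)
t=0.400: state=(3.023, 3.629, 4.704)
t=0.495: state=(3.682, 4.456, 4.849)
next step: t=0.500: state=(3.721, 4.502, 4.871) — x has crossed 3.72
linear interpolation between t=0.495 (3.68211) and t=0.500 (3.72100) → t≈0.500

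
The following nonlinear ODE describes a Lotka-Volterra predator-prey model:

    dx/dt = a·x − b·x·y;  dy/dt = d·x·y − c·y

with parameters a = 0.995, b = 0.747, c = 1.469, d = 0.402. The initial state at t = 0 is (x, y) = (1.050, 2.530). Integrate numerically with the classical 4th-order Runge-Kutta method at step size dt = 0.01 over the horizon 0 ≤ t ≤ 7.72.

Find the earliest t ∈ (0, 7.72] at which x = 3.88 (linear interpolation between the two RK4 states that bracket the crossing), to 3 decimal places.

t = 3.031

t=0.000: state=(1.050, 2.530)
step 1 (dt=0.01): k1=(-0.940, -2.649), k2=(-0.925, -2.640), k3=(-0.925, -2.640), k4=(-0.911, -2.630); state += dt/6·(k1+2k2+2k3+k4)
t=0.010: state=(1.041, 2.504)
t=0.020: state=(1.032, 2.477)
t=0.030: state=(1.023, 2.451)
continuing one RK4 step at a time; state shown every 25 steps (Δt=0.25):
t=0.250: state=(0.890, 1.930)
t=0.500: state=(0.833, 1.456)
t=0.750: state=(0.843, 1.097)
t=1.000: state=(0.905, 0.829)
t=1.250: state=(1.013, 0.632)
t=1.500: state=(1.171, 0.488)
t=1.750: state=(1.385, 0.384)
t=2.000: state=(1.665, 0.310)
t=2.250: state=(2.025, 0.258)
t=2.500: state=(2.484, 0.224)
t=2.750: state=(3.060, 0.205)
t=3.000: state=(3.780, 0.200)
t=3.030: state=(3.877, 0.200)
next step: t=3.040: state=(3.910, 0.201) — x has crossed 3.88
linear interpolation between t=3.030 (3.87711) and t=3.040 (3.91002) → t≈3.031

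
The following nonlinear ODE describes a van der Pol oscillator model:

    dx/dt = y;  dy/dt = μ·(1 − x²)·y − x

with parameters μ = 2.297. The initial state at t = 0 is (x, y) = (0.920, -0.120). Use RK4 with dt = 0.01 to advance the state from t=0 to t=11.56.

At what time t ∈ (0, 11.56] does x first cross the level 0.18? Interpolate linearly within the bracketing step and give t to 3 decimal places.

t=0.000: state=(0.920, -0.120)
step 1 (dt=0.01): k1=(-0.120, -0.962), k2=(-0.125, -0.964), k3=(-0.125, -0.964), k4=(-0.130, -0.965); state += dt/6·(k1+2k2+2k3+k4)
t=0.010: state=(0.919, -0.130)
t=0.020: state=(0.917, -0.139)
t=0.030: state=(0.916, -0.149)
continuing one RK4 step at a time; state shown every 50 steps (Δt=0.5):
t=0.500: state=(0.729, -0.683)
t=0.960: state=(0.195, -1.851)
next step: t=0.970: state=(0.176, -1.895) — x has crossed 0.18
linear interpolation between t=0.960 (0.19488) and t=0.970 (0.17615) → t≈0.968

t = 0.968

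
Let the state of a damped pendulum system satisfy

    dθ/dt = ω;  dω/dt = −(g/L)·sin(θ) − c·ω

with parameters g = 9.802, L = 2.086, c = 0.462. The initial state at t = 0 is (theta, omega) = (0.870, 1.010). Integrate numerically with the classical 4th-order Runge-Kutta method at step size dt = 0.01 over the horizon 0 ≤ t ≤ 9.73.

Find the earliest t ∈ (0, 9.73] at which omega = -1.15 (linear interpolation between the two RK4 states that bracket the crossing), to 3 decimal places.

t = 0.580

t=0.000: state=(0.870, 1.010)
step 1 (dt=0.01): k1=(1.010, -4.058), k2=(0.990, -4.064), k3=(0.990, -4.064), k4=(0.969, -4.069); state += dt/6·(k1+2k2+2k3+k4)
t=0.010: state=(0.880, 0.969)
t=0.020: state=(0.889, 0.929)
t=0.030: state=(0.898, 0.888)
continuing one RK4 step at a time; state shown every 50 steps (Δt=0.5):
t=0.500: state=(0.877, -0.909)
t=0.580: state=(0.794, -1.150)
next step: t=0.590: state=(0.783, -1.178) — omega has crossed -1.15
linear interpolation between t=0.580 (-1.14976) and t=0.590 (-1.17771) → t≈0.580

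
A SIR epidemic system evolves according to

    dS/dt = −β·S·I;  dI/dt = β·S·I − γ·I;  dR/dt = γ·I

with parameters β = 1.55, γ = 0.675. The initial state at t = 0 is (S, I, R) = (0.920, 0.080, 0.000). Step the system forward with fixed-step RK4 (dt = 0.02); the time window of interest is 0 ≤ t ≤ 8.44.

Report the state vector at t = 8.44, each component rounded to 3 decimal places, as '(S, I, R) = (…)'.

(S, I, R) = (0.138, 0.036, 0.826)

t=0.000: state=(0.920, 0.080, 0.000)
step 1 (dt=0.02): k1=(-0.114, 0.060, 0.054), k2=(-0.115, 0.060, 0.054), k3=(-0.115, 0.060, 0.054), k4=(-0.116, 0.061, 0.055); state += dt/6·(k1+2k2+2k3+k4)
t=0.020: state=(0.918, 0.081, 0.001)
t=0.040: state=(0.915, 0.082, 0.002)
t=0.060: state=(0.913, 0.084, 0.003)
continuing one RK4 step at a time; state shown every 25 steps (Δt=0.5):
t=0.500: state=(0.854, 0.114, 0.032)
t=1.000: state=(0.770, 0.152, 0.077)
t=1.500: state=(0.674, 0.190, 0.135)
t=2.000: state=(0.575, 0.220, 0.205)
t=2.500: state=(0.481, 0.237, 0.282)
t=3.000: state=(0.400, 0.237, 0.363)
t=3.500: state=(0.334, 0.225, 0.441)
t=4.000: state=(0.283, 0.204, 0.514)
t=4.500: state=(0.244, 0.178, 0.578)
t=5.000: state=(0.215, 0.152, 0.634)
t=5.500: state=(0.193, 0.127, 0.681)
t=6.000: state=(0.176, 0.104, 0.719)
t=6.500: state=(0.164, 0.085, 0.751)
t=7.000: state=(0.154, 0.068, 0.777)
t=7.500: state=(0.147, 0.055, 0.798)
t=8.000: state=(0.142, 0.044, 0.814)
t=8.440: state=(0.138, 0.036, 0.826)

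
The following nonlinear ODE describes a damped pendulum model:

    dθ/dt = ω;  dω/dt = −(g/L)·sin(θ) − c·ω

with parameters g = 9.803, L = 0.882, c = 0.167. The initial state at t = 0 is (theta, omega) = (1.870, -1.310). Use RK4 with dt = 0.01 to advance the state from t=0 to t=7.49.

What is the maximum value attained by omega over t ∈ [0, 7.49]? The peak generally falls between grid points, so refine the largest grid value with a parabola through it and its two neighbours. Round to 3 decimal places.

max omega = 4.852

t=0.000: state=(1.870, -1.310)
step 1 (dt=0.01): k1=(-1.310, -10.402), k2=(-1.362, -10.414), k3=(-1.362, -10.415), k4=(-1.414, -10.428); state += dt/6·(k1+2k2+2k3+k4)
t=0.010: state=(1.856, -1.414)
t=0.020: state=(1.842, -1.519)
t=0.030: state=(1.826, -1.623)
continuing one RK4 step at a time; state shown every 25 steps (Δt=0.25):
t=0.250: state=(1.213, -3.927)
t=0.500: state=(0.006, -5.283)
t=0.750: state=(-1.155, -3.582)
t=1.000: state=(-1.699, -0.758)
t=1.250: state=(-1.545, 1.976)
t=1.500: state=(-0.734, 4.349)
t=1.750: state=(0.443, 4.542)
t=2.000: state=(1.320, 2.239)
t=2.250: state=(1.529, -0.558)
t=2.500: state=(1.055, -3.161)
t=2.750: state=(0.053, -4.458)
t=3.000: state=(-0.938, -3.080)
t=3.250: state=(-1.383, -0.421)
t=3.500: state=(-1.152, 2.227)
t=3.750: state=(-0.339, 3.996)
t=4.000: state=(0.640, 3.398)
t=4.250: state=(1.211, 1.033)
t=4.500: state=(1.140, -1.572)
t=4.750: state=(0.477, -3.510)
t=5.000: state=(-0.439, -3.402)
t=5.250: state=(-1.057, -1.353)
t=5.500: state=(-1.081, 1.153)
t=5.750: state=(-0.525, 3.109)
t=6.000: state=(0.319, 3.253)
t=6.250: state=(0.935, 1.463)
t=6.500: state=(1.004, -0.915)
t=6.750: state=(0.517, -2.807)
t=7.000: state=(-0.258, -3.040)
t=7.250: state=(-0.844, -1.429)
t=7.490: state=(-0.930, 0.723)
largest grid value and its neighbours: omega(1.630)=4.84850, omega(1.640)=4.85186, omega(1.650)=4.84984
parabola through these three points peaks at t≈1.641 with omega≈4.85190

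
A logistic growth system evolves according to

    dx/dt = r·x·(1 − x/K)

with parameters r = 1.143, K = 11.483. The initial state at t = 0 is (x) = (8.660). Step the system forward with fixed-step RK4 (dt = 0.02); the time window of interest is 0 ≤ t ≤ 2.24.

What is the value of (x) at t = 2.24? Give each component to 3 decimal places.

(x) = (11.201)

t=0.000: state=(8.660)
step 1 (dt=0.02): k1=(2.433), k2=(2.419), k3=(2.419), k4=(2.405); state += dt/6·(k1+2k2+2k3+k4)
t=0.020: state=(8.708)
t=0.040: state=(8.756)
t=0.060: state=(8.803)
continuing one RK4 step at a time; state shown every 5 steps (Δt=0.1):
t=0.100: state=(8.896)
t=0.200: state=(9.118)
t=0.300: state=(9.326)
t=0.400: state=(9.519)
t=0.500: state=(9.698)
t=0.600: state=(9.863)
t=0.700: state=(10.016)
t=0.800: state=(10.156)
t=0.900: state=(10.285)
t=1.000: state=(10.402)
t=1.100: state=(10.509)
t=1.200: state=(10.606)
t=1.300: state=(10.694)
t=1.400: state=(10.774)
t=1.500: state=(10.846)
t=1.600: state=(10.912)
t=1.700: state=(10.971)
t=1.800: state=(11.024)
t=1.900: state=(11.072)
t=2.000: state=(11.115)
t=2.100: state=(11.153)
t=2.200: state=(11.188)
t=2.240: state=(11.201)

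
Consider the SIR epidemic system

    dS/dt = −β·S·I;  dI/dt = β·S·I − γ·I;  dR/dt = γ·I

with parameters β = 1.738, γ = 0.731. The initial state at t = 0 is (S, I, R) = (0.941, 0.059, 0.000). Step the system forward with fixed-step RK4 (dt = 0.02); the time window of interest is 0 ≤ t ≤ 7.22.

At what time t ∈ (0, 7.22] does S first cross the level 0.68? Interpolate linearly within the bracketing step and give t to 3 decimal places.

t = 1.603

t=0.000: state=(0.941, 0.059, 0.000)
step 1 (dt=0.02): k1=(-0.096, 0.053, 0.043), k2=(-0.097, 0.054, 0.044), k3=(-0.097, 0.054, 0.044), k4=(-0.098, 0.054, 0.044); state += dt/6·(k1+2k2+2k3+k4)
t=0.020: state=(0.939, 0.060, 0.001)
t=0.040: state=(0.937, 0.061, 0.002)
t=0.060: state=(0.935, 0.062, 0.003)
continuing one RK4 step at a time; state shown every 25 steps (Δt=0.5):
t=0.500: state=(0.882, 0.091, 0.027)
t=1.000: state=(0.802, 0.131, 0.067)
t=1.500: state=(0.702, 0.175, 0.123)
t=1.600: state=(0.681, 0.183, 0.136)
next step: t=1.620: state=(0.676, 0.185, 0.139) — S has crossed 0.68
linear interpolation between t=1.600 (0.68071) and t=1.620 (0.67637) → t≈1.603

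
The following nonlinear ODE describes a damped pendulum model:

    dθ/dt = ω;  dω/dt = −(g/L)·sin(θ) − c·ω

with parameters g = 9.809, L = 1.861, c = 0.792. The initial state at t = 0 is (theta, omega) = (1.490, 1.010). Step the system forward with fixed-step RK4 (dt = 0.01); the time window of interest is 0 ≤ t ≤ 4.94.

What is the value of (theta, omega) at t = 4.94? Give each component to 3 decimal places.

t=0.000: state=(1.490, 1.010)
step 1 (dt=0.01): k1=(1.010, -6.054), k2=(0.980, -6.032), k3=(0.980, -6.032), k4=(0.950, -6.010); state += dt/6·(k1+2k2+2k3+k4)
t=0.010: state=(1.500, 0.950)
t=0.020: state=(1.509, 0.890)
t=0.030: state=(1.518, 0.830)
continuing one RK4 step at a time; state shown every 20 steps (Δt=0.2):
t=0.200: state=(1.577, -0.112)
t=0.400: state=(1.456, -1.069)
t=0.600: state=(1.160, -1.853)
t=0.800: state=(0.733, -2.368)
t=1.000: state=(0.241, -2.469)
t=1.200: state=(-0.223, -2.104)
t=1.400: state=(-0.578, -1.403)
t=1.600: state=(-0.776, -0.575)
t=1.800: state=(-0.811, 0.213)
t=2.000: state=(-0.700, 0.857)
t=2.200: state=(-0.483, 1.277)
t=2.400: state=(-0.208, 1.418)
t=2.600: state=(0.065, 1.274)
t=2.800: state=(0.286, 0.909)
t=3.000: state=(0.421, 0.429)
t=3.200: state=(0.458, -0.056)
t=3.400: state=(0.404, -0.460)
t=3.600: state=(0.283, -0.724)
t=3.800: state=(0.126, -0.815)
t=4.000: state=(-0.032, -0.738)
t=4.200: state=(-0.160, -0.532)
t=4.400: state=(-0.240, -0.255)
t=4.600: state=(-0.262, 0.029)
t=4.800: state=(-0.231, 0.266)
t=4.940: state=(-0.185, 0.383)

(theta, omega) = (-0.185, 0.383)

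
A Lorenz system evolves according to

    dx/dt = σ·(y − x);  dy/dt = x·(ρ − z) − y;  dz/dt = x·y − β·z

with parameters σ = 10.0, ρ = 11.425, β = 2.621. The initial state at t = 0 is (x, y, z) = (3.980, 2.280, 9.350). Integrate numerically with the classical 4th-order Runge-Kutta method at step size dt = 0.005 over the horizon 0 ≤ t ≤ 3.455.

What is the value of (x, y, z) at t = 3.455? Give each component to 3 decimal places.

t=0.000: state=(3.980, 2.280, 9.350)
step 1 (dt=0.005): k1=(-17.000, 5.979, -15.432), k2=(-16.426, 6.027, -15.369), k3=(-16.439, 6.030, -15.366), k4=(-15.877, 6.077, -15.300); state += dt/6·(k1+2k2+2k3+k4)
t=0.005: state=(3.898, 2.310, 9.273)
t=0.010: state=(3.821, 2.341, 9.197)
t=0.015: state=(3.750, 2.372, 9.122)
continuing one RK4 step at a time; state shown every 40 steps (Δt=0.2):
t=0.200: state=(3.359, 3.888, 7.107)
t=0.400: state=(5.241, 6.454, 7.751)
t=0.600: state=(7.000, 7.125, 11.774)
t=0.800: state=(5.513, 4.333, 12.636)
t=1.000: state=(3.872, 3.540, 10.064)
t=1.200: state=(4.091, 4.577, 8.364)
t=1.400: state=(5.481, 6.246, 9.095)
t=1.600: state=(6.332, 6.241, 11.530)
t=1.800: state=(5.300, 4.603, 11.721)
t=2.000: state=(4.365, 4.208, 10.054)
t=2.200: state=(4.647, 5.035, 9.121)
t=2.400: state=(5.577, 5.999, 9.909)
t=2.600: state=(5.869, 5.691, 11.280)
t=2.800: state=(5.149, 4.748, 11.103)
t=3.000: state=(4.678, 4.647, 10.039)
t=3.200: state=(4.981, 5.268, 9.640)
t=3.400: state=(5.547, 5.745, 10.320)
t=3.455: state=(5.629, 5.728, 10.580)

(x, y, z) = (5.629, 5.728, 10.580)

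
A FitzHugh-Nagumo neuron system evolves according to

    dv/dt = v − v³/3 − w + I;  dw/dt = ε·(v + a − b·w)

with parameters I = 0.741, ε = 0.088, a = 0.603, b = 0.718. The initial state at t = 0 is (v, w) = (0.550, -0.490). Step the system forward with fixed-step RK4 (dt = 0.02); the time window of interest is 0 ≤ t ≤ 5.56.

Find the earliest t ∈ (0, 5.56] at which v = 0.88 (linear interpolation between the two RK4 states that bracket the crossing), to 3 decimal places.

t = 0.183

t=0.000: state=(0.550, -0.490)
step 1 (dt=0.02): k1=(1.726, 0.132), k2=(1.736, 0.134), k3=(1.736, 0.134), k4=(1.746, 0.135); state += dt/6·(k1+2k2+2k3+k4)
t=0.020: state=(0.585, -0.487)
t=0.040: state=(0.620, -0.485)
t=0.060: state=(0.655, -0.482)
t=0.180: state=(0.875, -0.464)
next step: t=0.200: state=(0.912, -0.461) — v has crossed 0.88
linear interpolation between t=0.180 (0.87451) and t=0.200 (0.91169) → t≈0.183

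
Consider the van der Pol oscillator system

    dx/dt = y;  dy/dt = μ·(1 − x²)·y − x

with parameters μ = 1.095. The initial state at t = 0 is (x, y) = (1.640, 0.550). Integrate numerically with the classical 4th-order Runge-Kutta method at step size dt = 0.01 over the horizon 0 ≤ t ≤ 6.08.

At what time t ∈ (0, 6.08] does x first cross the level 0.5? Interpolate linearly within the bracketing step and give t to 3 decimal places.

t=0.000: state=(1.640, 0.550)
step 1 (dt=0.01): k1=(0.550, -2.658), k2=(0.537, -2.641), k3=(0.537, -2.641), k4=(0.524, -2.624); state += dt/6·(k1+2k2+2k3+k4)
t=0.010: state=(1.645, 0.524)
t=0.020: state=(1.650, 0.498)
t=0.030: state=(1.655, 0.472)
continuing one RK4 step at a time; state shown every 20 steps (Δt=0.2):
t=0.200: state=(1.702, 0.093)
t=0.400: state=(1.687, -0.217)
t=0.600: state=(1.622, -0.424)
t=0.800: state=(1.521, -0.577)
t=1.000: state=(1.392, -0.710)
t=1.200: state=(1.237, -0.849)
t=1.400: state=(1.051, -1.015)
t=1.600: state=(0.827, -1.232)
t=1.800: state=(0.553, -1.526)
t=1.830: state=(0.506, -1.579)
next step: t=1.840: state=(0.491, -1.597) — x has crossed 0.5
linear interpolation between t=1.830 (0.50648) and t=1.840 (0.49060) → t≈1.834

t = 1.834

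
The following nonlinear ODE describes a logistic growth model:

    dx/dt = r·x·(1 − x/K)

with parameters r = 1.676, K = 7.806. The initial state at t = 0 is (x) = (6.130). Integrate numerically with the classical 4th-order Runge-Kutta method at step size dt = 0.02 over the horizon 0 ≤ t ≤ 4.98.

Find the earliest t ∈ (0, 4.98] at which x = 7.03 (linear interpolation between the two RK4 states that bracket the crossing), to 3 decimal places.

t = 0.541

t=0.000: state=(6.130)
step 1 (dt=0.02): k1=(2.206), k2=(2.185), k3=(2.185), k4=(2.164); state += dt/6·(k1+2k2+2k3+k4)
t=0.020: state=(6.174)
t=0.040: state=(6.217)
t=0.060: state=(6.259)
continuing one RK4 step at a time; state shown every 10 steps (Δt=0.2):
t=0.200: state=(6.529)
t=0.400: state=(6.848)
t=0.540: state=(7.029)
next step: t=0.560: state=(7.052) — x has crossed 7.03
linear interpolation between t=0.540 (7.02863) and t=0.560 (7.05178) → t≈0.541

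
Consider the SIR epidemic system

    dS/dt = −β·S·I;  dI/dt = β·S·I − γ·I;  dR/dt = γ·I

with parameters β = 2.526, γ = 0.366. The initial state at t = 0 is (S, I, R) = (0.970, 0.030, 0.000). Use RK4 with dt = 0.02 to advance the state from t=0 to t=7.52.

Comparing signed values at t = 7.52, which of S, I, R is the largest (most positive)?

largest component: R

t=0.000: state=(0.970, 0.030, 0.000)
step 1 (dt=0.02): k1=(-0.074, 0.063, 0.011), k2=(-0.075, 0.064, 0.011), k3=(-0.075, 0.064, 0.011), k4=(-0.077, 0.065, 0.011); state += dt/6·(k1+2k2+2k3+k4)
t=0.020: state=(0.968, 0.031, 0.000)
t=0.040: state=(0.967, 0.033, 0.000)
t=0.060: state=(0.965, 0.034, 0.001)
continuing one RK4 step at a time; state shown every 25 steps (Δt=0.5):
t=0.500: state=(0.908, 0.082, 0.010)
t=1.000: state=(0.766, 0.199, 0.034)
t=1.500: state=(0.533, 0.380, 0.087)
t=2.000: state=(0.297, 0.531, 0.171)
t=2.500: state=(0.146, 0.580, 0.275)
t=3.000: state=(0.071, 0.550, 0.379)
t=3.500: state=(0.037, 0.489, 0.474)
t=4.000: state=(0.021, 0.422, 0.557)
t=4.500: state=(0.013, 0.359, 0.629)
t=5.000: state=(0.008, 0.303, 0.689)
t=5.500: state=(0.006, 0.254, 0.740)
t=6.000: state=(0.004, 0.213, 0.783)
t=6.500: state=(0.003, 0.178, 0.818)
t=7.000: state=(0.003, 0.149, 0.848)
t=7.500: state=(0.002, 0.125, 0.873)
t=7.520: state=(0.002, 0.124, 0.874)
compare at T: S=0.002, I=0.124, R=0.874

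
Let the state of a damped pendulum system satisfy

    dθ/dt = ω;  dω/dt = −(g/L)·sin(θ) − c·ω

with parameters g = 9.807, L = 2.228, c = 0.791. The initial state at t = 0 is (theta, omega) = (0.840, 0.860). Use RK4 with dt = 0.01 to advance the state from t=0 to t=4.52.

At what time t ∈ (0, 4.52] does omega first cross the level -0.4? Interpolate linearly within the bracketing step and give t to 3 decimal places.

t = 0.346

t=0.000: state=(0.840, 0.860)
step 1 (dt=0.01): k1=(0.860, -3.958), k2=(0.840, -3.955), k3=(0.840, -3.955), k4=(0.820, -3.951); state += dt/6·(k1+2k2+2k3+k4)
t=0.010: state=(0.848, 0.820)
t=0.020: state=(0.856, 0.781)
t=0.030: state=(0.864, 0.742)
continuing one RK4 step at a time; state shown every 20 steps (Δt=0.2):
t=0.200: state=(0.934, 0.096)
t=0.340: state=(0.914, -0.382)
next step: t=0.350: state=(0.910, -0.413) — omega has crossed -0.4
linear interpolation between t=0.340 (-0.38151) and t=0.350 (-0.41317) → t≈0.346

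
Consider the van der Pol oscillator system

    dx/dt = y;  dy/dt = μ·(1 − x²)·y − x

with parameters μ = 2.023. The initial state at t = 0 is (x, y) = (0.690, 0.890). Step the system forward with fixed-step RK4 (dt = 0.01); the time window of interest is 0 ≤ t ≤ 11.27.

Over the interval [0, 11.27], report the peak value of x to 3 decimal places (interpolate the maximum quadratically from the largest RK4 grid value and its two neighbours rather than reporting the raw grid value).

max x = 2.020

t=0.000: state=(0.690, 0.890)
step 1 (dt=0.01): k1=(0.890, 0.253), k2=(0.891, 0.239), k3=(0.891, 0.239), k4=(0.892, 0.225); state += dt/6·(k1+2k2+2k3+k4)
t=0.010: state=(0.699, 0.892)
t=0.020: state=(0.708, 0.894)
t=0.030: state=(0.717, 0.896)
continuing one RK4 step at a time; state shown every 50 steps (Δt=0.5):
t=0.500: state=(1.096, 0.592)
t=1.000: state=(1.217, -0.084)
t=1.500: state=(1.051, -0.563)
t=2.000: state=(0.625, -1.240)
t=2.500: state=(-0.415, -3.226)
t=3.000: state=(-1.874, -1.165)
t=3.500: state=(-1.955, 0.255)
t=4.000: state=(-1.793, 0.369)
t=4.500: state=(-1.589, 0.450)
t=5.000: state=(-1.333, 0.592)
t=5.500: state=(-0.967, 0.927)
t=6.000: state=(-0.284, 2.050)
t=6.500: state=(1.304, 3.536)
t=7.000: state=(2.020, 0.013)
t=7.500: state=(1.908, -0.325)
t=8.000: state=(1.727, -0.394)
t=8.500: state=(1.509, -0.488)
t=9.000: state=(1.224, -0.673)
t=9.500: state=(0.789, -1.160)
t=10.000: state=(-0.138, -2.900)
t=10.500: state=(-1.782, -1.912)
t=11.000: state=(-2.000, 0.209)
t=11.270: state=(-1.926, 0.314)
largest grid value and its neighbours: x(7.000)=2.02001, x(7.010)=2.02003, x(7.020)=2.01986
parabola through these three points peaks at t≈7.006 with x≈2.02004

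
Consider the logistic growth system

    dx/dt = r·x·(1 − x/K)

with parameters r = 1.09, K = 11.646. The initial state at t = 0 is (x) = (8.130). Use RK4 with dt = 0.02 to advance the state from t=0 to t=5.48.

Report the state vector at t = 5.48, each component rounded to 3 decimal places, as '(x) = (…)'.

(x) = (11.633)

t=0.000: state=(8.130)
step 1 (dt=0.02): k1=(2.675), k2=(2.664), k3=(2.664), k4=(2.652); state += dt/6·(k1+2k2+2k3+k4)
t=0.020: state=(8.183)
t=0.040: state=(8.236)
t=0.060: state=(8.288)
continuing one RK4 step at a time; state shown every 10 steps (Δt=0.2):
t=0.200: state=(8.641)
t=0.400: state=(9.101)
t=0.600: state=(9.508)
t=0.800: state=(9.863)
t=1.000: state=(10.168)
t=1.200: state=(10.427)
t=1.400: state=(10.645)
t=1.600: state=(10.827)
t=1.800: state=(10.979)
t=2.000: state=(11.103)
t=2.200: state=(11.205)
t=2.400: state=(11.289)
t=2.600: state=(11.357)
t=2.800: state=(11.413)
t=3.000: state=(11.458)
t=3.200: state=(11.494)
t=3.400: state=(11.524)
t=3.600: state=(11.547)
t=3.800: state=(11.567)
t=4.000: state=(11.582)
t=4.200: state=(11.594)
t=4.400: state=(11.605)
t=4.600: state=(11.613)
t=4.800: state=(11.619)
t=5.000: state=(11.624)
t=5.200: state=(11.629)
t=5.400: state=(11.632)
t=5.480: state=(11.633)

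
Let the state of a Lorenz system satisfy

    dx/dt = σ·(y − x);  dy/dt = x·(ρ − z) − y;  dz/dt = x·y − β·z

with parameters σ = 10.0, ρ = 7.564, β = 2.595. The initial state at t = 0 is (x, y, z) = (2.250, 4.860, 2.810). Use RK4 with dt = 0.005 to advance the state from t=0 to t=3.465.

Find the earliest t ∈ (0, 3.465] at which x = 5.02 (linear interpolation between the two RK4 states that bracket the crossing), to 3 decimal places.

t = 0.157

t=0.000: state=(2.250, 4.860, 2.810)
step 1 (dt=0.005): k1=(26.100, 5.836, 3.643), k2=(25.593, 6.111, 3.970), k3=(25.613, 6.102, 3.964), k4=(25.124, 6.368, 4.287); state += dt/6·(k1+2k2+2k3+k4)
t=0.005: state=(2.378, 4.891, 2.830)
t=0.010: state=(2.501, 4.924, 2.853)
t=0.015: state=(2.620, 4.959, 2.879)
t=0.155: state=(4.995, 6.288, 4.683)
next step: t=0.160: state=(5.059, 6.328, 4.780) — x has crossed 5.02
linear interpolation between t=0.155 (4.99466) and t=0.160 (5.05872) → t≈0.157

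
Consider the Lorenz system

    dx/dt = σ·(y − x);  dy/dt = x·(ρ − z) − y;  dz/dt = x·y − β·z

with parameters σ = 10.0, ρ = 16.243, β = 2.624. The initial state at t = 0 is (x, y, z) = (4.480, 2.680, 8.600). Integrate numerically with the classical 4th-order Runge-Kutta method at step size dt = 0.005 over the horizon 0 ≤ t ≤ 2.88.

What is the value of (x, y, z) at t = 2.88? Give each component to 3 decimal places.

(x, y, z) = (8.092, 8.771, 16.013)

t=0.000: state=(4.480, 2.680, 8.600)
step 1 (dt=0.005): k1=(-18.000, 31.561, -10.560), k2=(-16.761, 31.255, -10.261), k3=(-16.800, 31.276, -10.258), k4=(-15.596, 30.988, -9.963); state += dt/6·(k1+2k2+2k3+k4)
t=0.005: state=(4.396, 2.836, 8.549)
t=0.010: state=(4.324, 2.990, 8.500)
t=0.015: state=(4.262, 3.141, 8.455)
continuing one RK4 step at a time; state shown every 20 steps (Δt=0.1):
t=0.100: state=(4.427, 5.619, 8.179)
t=0.200: state=(6.350, 8.838, 9.743)
t=0.300: state=(8.893, 11.077, 14.472)
t=0.400: state=(9.734, 8.898, 19.862)
t=0.500: state=(7.505, 4.433, 20.347)
t=0.600: state=(4.674, 2.409, 17.339)
t=0.700: state=(3.163, 2.356, 14.093)
t=0.800: state=(2.900, 3.112, 11.538)
t=0.900: state=(3.509, 4.503, 9.929)
t=1.000: state=(4.895, 6.672, 9.701)
t=1.100: state=(6.977, 9.239, 11.698)
t=1.200: state=(8.911, 10.155, 16.099)
t=1.300: state=(8.876, 7.514, 19.619)
t=1.400: state=(6.727, 4.236, 19.061)
t=1.500: state=(4.593, 2.993, 16.348)
t=1.600: state=(3.604, 3.188, 13.628)
t=1.700: state=(3.658, 4.141, 11.620)
t=1.800: state=(4.521, 5.750, 10.701)
t=1.900: state=(6.065, 7.864, 11.429)
t=2.000: state=(7.859, 9.433, 14.251)
t=2.100: state=(8.698, 8.596, 17.816)
t=2.200: state=(7.644, 5.854, 18.977)
t=2.300: state=(5.727, 3.957, 17.383)
t=2.400: state=(4.411, 3.594, 14.973)
t=2.500: state=(4.075, 4.185, 12.921)
t=2.600: state=(4.568, 5.420, 11.739)
t=2.700: state=(5.718, 7.121, 11.875)
t=2.800: state=(7.201, 8.625, 13.703)
t=2.880: state=(8.092, 8.771, 16.013)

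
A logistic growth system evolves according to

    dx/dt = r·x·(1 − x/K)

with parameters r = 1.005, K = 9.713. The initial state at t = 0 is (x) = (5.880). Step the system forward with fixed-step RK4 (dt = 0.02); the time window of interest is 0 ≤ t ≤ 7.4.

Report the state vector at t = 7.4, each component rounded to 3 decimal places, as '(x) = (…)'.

(x) = (9.709)

t=0.000: state=(5.880)
step 1 (dt=0.02): k1=(2.332), k2=(2.327), k3=(2.327), k4=(2.322); state += dt/6·(k1+2k2+2k3+k4)
t=0.020: state=(5.927)
t=0.040: state=(5.973)
t=0.060: state=(6.019)
continuing one RK4 step at a time; state shown every 25 steps (Δt=0.5):
t=0.500: state=(6.966)
t=1.000: state=(7.842)
t=1.500: state=(8.488)
t=2.000: state=(8.933)
t=2.500: state=(9.225)
t=3.000: state=(9.412)
t=3.500: state=(9.529)
t=4.000: state=(9.601)
t=4.500: state=(9.645)
t=5.000: state=(9.672)
t=5.500: state=(9.688)
t=6.000: state=(9.698)
t=6.500: state=(9.704)
t=7.000: state=(9.707)
t=7.400: state=(9.709)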